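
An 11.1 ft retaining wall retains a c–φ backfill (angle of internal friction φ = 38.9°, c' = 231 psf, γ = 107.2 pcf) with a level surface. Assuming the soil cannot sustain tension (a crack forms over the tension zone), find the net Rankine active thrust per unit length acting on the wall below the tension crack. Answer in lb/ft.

53.2 lb/ft

K_a = 0.2285; √K_a = 0.4780.
Tension-crack depth z_c = 2c/(γ√K_a) = 2×231/(107.2×0.4780) = 9.015 ft.
σ_a at base = K_a γ H − 2c√K_a = 0.2285×107.2×11.1 − 2×231×0.4780 = 51.07 psf.
P_a = ½ × 51.07 × (H − z_c) = 0.5×51.07×2.085 = 53.24 lb/ft.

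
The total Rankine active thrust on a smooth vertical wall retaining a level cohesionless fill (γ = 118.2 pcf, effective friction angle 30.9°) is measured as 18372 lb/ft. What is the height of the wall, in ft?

K_a = 0.3214. P_a = ½ K_a γ H² ⇒ H = √(2P_a/(K_a γ)).
H = √(2×18372/(0.3214×118.2)) = 31.10 ft.

31.1 ft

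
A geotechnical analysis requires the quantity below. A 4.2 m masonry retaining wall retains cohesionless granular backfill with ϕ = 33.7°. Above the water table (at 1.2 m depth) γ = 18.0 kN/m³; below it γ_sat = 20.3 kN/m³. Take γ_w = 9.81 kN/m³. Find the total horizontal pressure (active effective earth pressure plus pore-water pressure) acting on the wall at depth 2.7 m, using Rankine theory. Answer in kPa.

K_a = (1 − sin φ)/(1 + sin φ) = 0.2863.
γ' = 20.3 − 9.81 = 10.49 kN/m³.
Effective vertical stress at 2.7 m: σ'_v = 18.0×1.2 + 10.49×1.50 = 37.34 kPa.
σ'_h = K_a σ'_v = 0.2863 × 37.34 = 10.69 kPa; u = γ_w × 1.50 = 14.72 kPa.
Total σ_h = 10.69 + 14.72 = 25.40 kPa.

25.4 kPa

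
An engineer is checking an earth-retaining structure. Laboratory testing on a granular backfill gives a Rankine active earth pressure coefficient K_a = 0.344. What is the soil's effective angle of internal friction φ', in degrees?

29.2°

K_a = tan²(45° − φ/2) ⇒ 45° − φ/2 = arctan(√0.344) = 30.39°.
φ = 2(45° − 30.39°) = 29.22°.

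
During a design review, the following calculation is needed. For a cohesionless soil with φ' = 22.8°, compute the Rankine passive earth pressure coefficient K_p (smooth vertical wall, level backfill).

K_p = (1 + sin φ)/(1 − sin φ) = tan²(45° + 22.8°/2) = 2.265.

2.27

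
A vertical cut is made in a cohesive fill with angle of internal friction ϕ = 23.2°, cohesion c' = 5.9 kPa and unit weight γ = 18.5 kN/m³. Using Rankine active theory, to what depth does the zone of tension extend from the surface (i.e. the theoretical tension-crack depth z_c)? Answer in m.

K_a = tan²(45° − 23.2°/2) = 0.4348; √K_a = 0.6594.
The active pressure is zero where K_a γ z = 2c√K_a, so z_c = 2c/(γ√K_a) = 2×5.9/(18.5×0.6594) = 0.9673 m.

0.967 m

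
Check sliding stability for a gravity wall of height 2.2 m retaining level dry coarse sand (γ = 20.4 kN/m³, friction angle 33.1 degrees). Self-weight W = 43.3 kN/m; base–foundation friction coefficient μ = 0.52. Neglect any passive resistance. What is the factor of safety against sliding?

1.55

K_a = tan²(45° − 33.1°/2) = 0.2936.
P_a = ½K_aγH² = 0.5×0.2936×20.4×2.2² = 14.49 kN/m, acting at H/3 = 0.7333 m above the base.
FS_sliding = μW / P_a = 0.52×43.3 / 14.49 = 1.554.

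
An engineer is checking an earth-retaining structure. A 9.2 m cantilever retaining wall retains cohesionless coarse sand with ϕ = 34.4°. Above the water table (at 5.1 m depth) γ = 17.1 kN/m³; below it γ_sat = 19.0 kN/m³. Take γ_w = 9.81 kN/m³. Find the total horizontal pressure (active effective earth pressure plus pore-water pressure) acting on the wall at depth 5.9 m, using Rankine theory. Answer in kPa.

K_a = (1 − sin φ)/(1 + sin φ) = 0.2780.
γ' = 19.0 − 9.81 = 9.190 kN/m³.
Effective vertical stress at 5.9 m: σ'_v = 17.1×5.1 + 9.190×0.800 = 94.56 kPa.
σ'_h = K_a σ'_v = 0.2780 × 94.56 = 26.29 kPa; u = γ_w × 0.800 = 7.848 kPa.
Total σ_h = 26.29 + 7.848 = 34.13 kPa.

34.1 kPa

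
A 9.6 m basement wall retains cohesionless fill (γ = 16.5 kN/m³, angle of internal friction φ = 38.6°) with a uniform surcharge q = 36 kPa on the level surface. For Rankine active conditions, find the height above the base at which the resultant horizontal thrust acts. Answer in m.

K_a = 0.2316.
Triangular part P₁ = ½K_aγH² = 176.1 at H/3 = 3.200 m; rectangular part P₂ = K_a q H = 80.05 at H/2 = 4.800 m.
ȳ = (P₁·3.200 + P₂·4.800)/(P₁+P₂) = 3.700 m.

3.70 m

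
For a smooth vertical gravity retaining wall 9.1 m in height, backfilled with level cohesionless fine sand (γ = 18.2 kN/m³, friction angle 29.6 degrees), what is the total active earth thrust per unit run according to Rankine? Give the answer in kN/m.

255 kN/m

K_a = tan²(45° − φ/2) = 0.3387.
P_a = ½ K_a γ H² = 0.5 × 0.3387 × 18.2 × 9.1² = 255.3 kN/m.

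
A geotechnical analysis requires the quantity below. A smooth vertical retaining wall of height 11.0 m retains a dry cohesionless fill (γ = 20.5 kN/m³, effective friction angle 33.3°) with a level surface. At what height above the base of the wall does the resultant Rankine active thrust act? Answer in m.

3.67 m

K_a = 0.2911.
The pressure distribution is triangular, so the resultant acts at H/3 above the base = 11.0/3 = 3.667 m.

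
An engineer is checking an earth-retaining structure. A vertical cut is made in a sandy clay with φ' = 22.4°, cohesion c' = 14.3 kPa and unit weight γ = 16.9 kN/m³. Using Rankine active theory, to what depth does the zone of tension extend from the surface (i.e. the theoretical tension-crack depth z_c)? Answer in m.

K_a = tan²(45° − 22.4°/2) = 0.4482; √K_a = 0.6694.
The active pressure is zero where K_a γ z = 2c√K_a, so z_c = 2c/(γ√K_a) = 2×14.3/(16.9×0.6694) = 2.528 m.

2.53 m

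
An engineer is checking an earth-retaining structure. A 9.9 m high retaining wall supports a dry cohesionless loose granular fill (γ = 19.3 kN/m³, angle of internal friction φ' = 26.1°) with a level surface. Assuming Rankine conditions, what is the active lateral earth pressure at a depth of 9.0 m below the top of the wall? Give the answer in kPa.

67.6 kPa

K_a = (1 − sin φ)/(1 + sin φ) = 0.3889.
σ_h = K_a γ z = 0.3889 × 19.3 × 9.0 = 67.56 kPa.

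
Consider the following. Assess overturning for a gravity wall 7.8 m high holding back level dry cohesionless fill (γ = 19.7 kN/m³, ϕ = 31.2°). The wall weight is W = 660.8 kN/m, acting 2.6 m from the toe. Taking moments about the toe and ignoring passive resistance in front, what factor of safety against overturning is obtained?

3.47

K_a = tan²(45° − 31.2°/2) = 0.3175.
P_a = ½K_aγH² = 0.5×0.3175×19.7×7.8² = 190.3 kN/m, acting at H/3 = 2.600 m above the base.
Overturning moment M_o = P_a × H/3 = 190.3 × 2.600 = 494.7.
Resisting moment M_r = W × 2.6 = 660.8 × 2.6 = 1718.
FS_overturning = M_r/M_o = 1718/494.7 = 3.473.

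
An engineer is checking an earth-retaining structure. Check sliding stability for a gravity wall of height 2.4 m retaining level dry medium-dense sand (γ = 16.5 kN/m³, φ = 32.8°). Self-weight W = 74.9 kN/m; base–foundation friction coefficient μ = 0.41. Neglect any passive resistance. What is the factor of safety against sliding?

2.17

K_a = tan²(45° − 32.8°/2) = 0.2973.
P_a = ½K_aγH² = 0.5×0.2973×16.5×2.4² = 14.13 kN/m, acting at H/3 = 0.8000 m above the base.
FS_sliding = μW / P_a = 0.41×74.9 / 14.13 = 2.174.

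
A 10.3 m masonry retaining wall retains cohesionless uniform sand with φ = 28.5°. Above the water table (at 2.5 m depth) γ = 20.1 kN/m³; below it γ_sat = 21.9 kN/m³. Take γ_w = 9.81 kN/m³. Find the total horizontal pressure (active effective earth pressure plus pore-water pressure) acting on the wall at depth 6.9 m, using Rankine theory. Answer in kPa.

K_a = (1 − sin φ)/(1 + sin φ) = 0.3540.
γ' = 21.9 − 9.81 = 12.09 kN/m³.
Effective vertical stress at 6.9 m: σ'_v = 20.1×2.5 + 12.09×4.40 = 103.4 kPa.
σ'_h = K_a σ'_v = 0.3540 × 103.4 = 36.61 kPa; u = γ_w × 4.40 = 43.16 kPa.
Total σ_h = 36.61 + 43.16 = 79.78 kPa.

79.8 kPa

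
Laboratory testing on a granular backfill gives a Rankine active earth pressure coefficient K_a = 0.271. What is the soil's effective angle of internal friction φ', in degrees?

K_a = tan²(45° − φ/2) ⇒ 45° − φ/2 = arctan(√0.271) = 27.50°.
φ = 2(45° − 27.50°) = 35.00°.

35.0°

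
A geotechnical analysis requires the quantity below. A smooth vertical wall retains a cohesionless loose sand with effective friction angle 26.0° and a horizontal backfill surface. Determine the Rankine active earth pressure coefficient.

0.390

K_a = (1 − sin φ)/(1 + sin φ) = (1 − sin 26.0°)/(1 + sin 26.0°) = 0.3905.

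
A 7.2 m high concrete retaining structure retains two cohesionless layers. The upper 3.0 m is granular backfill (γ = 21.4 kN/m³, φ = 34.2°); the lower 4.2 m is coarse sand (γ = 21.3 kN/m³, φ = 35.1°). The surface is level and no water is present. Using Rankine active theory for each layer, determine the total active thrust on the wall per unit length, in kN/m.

150 kN/m

K_a1 = tan²(45°−34.2°/2) = 0.2803; K_a2 = tan²(45°−35.1°/2) = 0.2698.
Layer 1: σ at base = K_a1 γ₁ h₁ = 18.00 kPa; P₁ = ½×18.00×3.0 = 27.00.
Layer 2: σ_v at top = γ₁h₁ = 64.20; σ_h top = K_a2×64.20 = 17.32; σ_h base = K_a2×(64.20+21.3×4.2) = 41.46.
P₂ = ½(17.32+41.46)×4.2 = 123.5. Total P_a = 27.00+123.5 = 150.4 kN/m.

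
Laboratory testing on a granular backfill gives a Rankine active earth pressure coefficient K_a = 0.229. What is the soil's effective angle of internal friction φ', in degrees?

38.9°

K_a = tan²(45° − φ/2) ⇒ 45° − φ/2 = arctan(√0.229) = 25.57°.
φ = 2(45° − 25.57°) = 38.85°.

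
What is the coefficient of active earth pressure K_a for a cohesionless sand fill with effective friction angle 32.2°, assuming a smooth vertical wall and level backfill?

0.305

K_a = tan²(45° − φ/2) = tan²(28.90°) = 0.3047.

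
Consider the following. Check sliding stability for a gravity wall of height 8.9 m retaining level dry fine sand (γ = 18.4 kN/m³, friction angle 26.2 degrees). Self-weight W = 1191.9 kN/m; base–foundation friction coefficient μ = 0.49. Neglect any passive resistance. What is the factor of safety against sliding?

K_a = tan²(45° − 26.2°/2) = 0.3874.
P_a = ½K_aγH² = 0.5×0.3874×18.4×8.9² = 282.3 kN/m, acting at H/3 = 2.967 m above the base.
FS_sliding = μW / P_a = 0.49×1191.9 / 282.3 = 2.069.

2.07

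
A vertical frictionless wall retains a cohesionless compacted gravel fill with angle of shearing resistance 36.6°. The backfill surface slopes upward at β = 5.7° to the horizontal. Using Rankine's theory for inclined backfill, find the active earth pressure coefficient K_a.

0.256

K_a = cos β · (cos β − √(cos²β − cos²φ)) / (cos β + √(cos²β − cos²φ)).
cos β = 0.9951, cos φ = 0.8028, √(cos²β − cos²φ) = 0.5879.
K_a = 0.9951 × (0.9951 − 0.5879)/(0.9951 + 0.5879) = 0.2559.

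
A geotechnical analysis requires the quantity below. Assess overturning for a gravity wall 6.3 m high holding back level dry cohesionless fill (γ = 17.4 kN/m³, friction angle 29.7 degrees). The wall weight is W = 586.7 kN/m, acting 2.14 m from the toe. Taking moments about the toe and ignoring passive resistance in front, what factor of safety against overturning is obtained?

K_a = tan²(45° − 29.7°/2) = 0.3374.
P_a = ½K_aγH² = 0.5×0.3374×17.4×6.3² = 116.5 kN/m, acting at H/3 = 2.100 m above the base.
Overturning moment M_o = P_a × H/3 = 116.5 × 2.100 = 244.6.
Resisting moment M_r = W × 2.14 = 586.7 × 2.14 = 1256.
FS_overturning = M_r/M_o = 1256/244.6 = 5.132.

5.13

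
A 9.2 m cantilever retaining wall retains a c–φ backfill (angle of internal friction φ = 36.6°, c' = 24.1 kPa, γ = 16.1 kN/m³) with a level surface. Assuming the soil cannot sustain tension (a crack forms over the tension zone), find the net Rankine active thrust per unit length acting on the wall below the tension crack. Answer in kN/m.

K_a = 0.2530; √K_a = 0.5029.
Tension-crack depth z_c = 2c/(γ√K_a) = 2×24.1/(16.1×0.5029) = 5.952 m.
σ_a at base = K_a γ H − 2c√K_a = 0.2530×16.1×9.2 − 2×24.1×0.5029 = 13.23 kPa.
P_a = ½ × 13.23 × (H − z_c) = 0.5×13.23×3.248 = 21.48 kN/m.

21.5 kN/m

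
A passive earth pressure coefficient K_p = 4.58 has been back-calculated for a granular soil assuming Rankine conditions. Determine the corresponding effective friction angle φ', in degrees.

K_p = (1+sin φ)/(1−sin φ) ⇒ sin φ = (K_p − 1)/(K_p + 1) = 0.6416.
φ = arcsin(0.6416) = 39.91°.

39.9°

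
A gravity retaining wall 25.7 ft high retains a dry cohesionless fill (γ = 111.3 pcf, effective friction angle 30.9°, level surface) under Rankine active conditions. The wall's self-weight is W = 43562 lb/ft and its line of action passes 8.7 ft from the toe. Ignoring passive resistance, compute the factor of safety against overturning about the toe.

3.74

K_a = tan²(45° − 30.9°/2) = 0.3214.
P_a = ½K_aγH² = 0.5×0.3214×111.3×25.7² = 11810 lb/ft, acting at H/3 = 8.567 ft above the base.
Overturning moment M_o = P_a × H/3 = 11810 × 8.567 = 101200.
Resisting moment M_r = W × 8.7 = 43562 × 8.7 = 379000.
FS_overturning = M_r/M_o = 379000/101200 = 3.745.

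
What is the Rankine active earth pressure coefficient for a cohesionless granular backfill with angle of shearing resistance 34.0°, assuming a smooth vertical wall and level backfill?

K_a = tan²(45° − φ/2) = tan²(28.00°) = 0.2827.

0.283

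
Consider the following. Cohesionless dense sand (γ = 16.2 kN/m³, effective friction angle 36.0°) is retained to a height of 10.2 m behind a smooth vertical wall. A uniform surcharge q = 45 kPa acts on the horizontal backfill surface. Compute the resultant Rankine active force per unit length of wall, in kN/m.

338 kN/m

K_a = tan²(45° − φ/2) = 0.2596.
Soil triangle: ½ K_a γ H² = 0.5×0.2596×16.2×10.2² = 218.8 kN/m.
Surcharge rectangle: K_a q H = 0.2596×45×10.2 = 119.2 kN/m.
Total = 218.8 + 119.2 = 337.9 kN/m.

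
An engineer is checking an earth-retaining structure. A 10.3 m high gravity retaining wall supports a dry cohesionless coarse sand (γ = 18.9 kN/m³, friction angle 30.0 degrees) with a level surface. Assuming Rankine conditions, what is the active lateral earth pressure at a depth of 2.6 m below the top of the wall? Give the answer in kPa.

K_a = (1 − sin φ)/(1 + sin φ) = 0.3333.
σ_h = K_a γ z = 0.3333 × 18.9 × 2.6 = 16.38 kPa.

16.4 kPa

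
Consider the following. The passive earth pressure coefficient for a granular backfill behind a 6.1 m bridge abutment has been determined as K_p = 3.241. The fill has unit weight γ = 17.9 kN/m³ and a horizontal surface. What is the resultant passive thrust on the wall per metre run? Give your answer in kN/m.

1080 kN/m

P = ½ K_p γ H² = 0.5 × 3.241 × 17.9 × 6.1² = 1079 kN/m.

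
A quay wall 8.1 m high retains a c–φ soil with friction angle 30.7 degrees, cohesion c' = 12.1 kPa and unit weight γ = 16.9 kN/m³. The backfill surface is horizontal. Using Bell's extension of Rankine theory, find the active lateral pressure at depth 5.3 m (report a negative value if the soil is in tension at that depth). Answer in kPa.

K_a = (1 − sin φ)/(1 + sin φ) = 0.3240.
σ_a = K_a γ z − 2c√K_a = 0.3240×16.9×5.3 − 2×12.1×0.5692 = 15.25 kPa.

15.2 kPa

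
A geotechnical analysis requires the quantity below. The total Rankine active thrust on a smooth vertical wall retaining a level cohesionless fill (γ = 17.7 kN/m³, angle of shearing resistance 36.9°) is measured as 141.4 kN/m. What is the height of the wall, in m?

8.00 m

K_a = 0.2497. P_a = ½ K_a γ H² ⇒ H = √(2P_a/(K_a γ)).
H = √(2×141.4/(0.2497×17.7)) = 8.000 m.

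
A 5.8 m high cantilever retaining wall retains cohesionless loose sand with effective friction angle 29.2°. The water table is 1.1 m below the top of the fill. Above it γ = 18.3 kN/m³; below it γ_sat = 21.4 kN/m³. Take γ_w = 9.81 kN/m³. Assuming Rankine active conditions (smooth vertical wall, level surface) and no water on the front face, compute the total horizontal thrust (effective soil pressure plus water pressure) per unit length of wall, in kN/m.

K_a = tan²(45° − φ/2) = 0.3442.
γ' = 21.4 − 9.81 = 11.59 kN/m³. Depth below WT = 4.7 m.
σ'_h at WT = K_a γ d_w = 6.929 kPa; at base = 6.929 + K_a γ' × 4.7 = 25.68 kPa.
P₁ (0–1.1 m) = ½×6.929×1.1 = 3.811. P₂ (1.1–5.8 m) = ½(6.929+25.68)×4.7 = 76.63.
P_w = ½ γ_w h₂² = 0.5×9.81×4.7² = 108.4. Total = 3.811+76.63+108.4 = 188.8 kN/m.

189 kN/m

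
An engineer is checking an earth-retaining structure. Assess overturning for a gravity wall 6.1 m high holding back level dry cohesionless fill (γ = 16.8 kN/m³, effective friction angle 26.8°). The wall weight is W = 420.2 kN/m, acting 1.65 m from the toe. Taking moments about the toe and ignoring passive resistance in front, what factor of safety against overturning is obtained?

2.88

K_a = tan²(45° − 26.8°/2) = 0.3785.
P_a = ½K_aγH² = 0.5×0.3785×16.8×6.1² = 118.3 kN/m, acting at H/3 = 2.033 m above the base.
Overturning moment M_o = P_a × H/3 = 118.3 × 2.033 = 240.5.
Resisting moment M_r = W × 1.65 = 420.2 × 1.65 = 693.3.
FS_overturning = M_r/M_o = 693.3/240.5 = 2.882.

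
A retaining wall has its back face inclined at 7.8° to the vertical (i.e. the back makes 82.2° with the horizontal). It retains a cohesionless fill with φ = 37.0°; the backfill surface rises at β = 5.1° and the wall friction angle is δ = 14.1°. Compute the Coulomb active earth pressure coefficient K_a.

K_a = sin²(α+φ) / [sin²α · sin(α−δ) · (1 + √{sin(φ+δ)sin(φ−β) / (sin(α−δ)sin(α+β))})²].
With α = 82.2°, φ = 37.0°, δ = 14.1°, β = 5.1°: K_a = 0.3014.

0.301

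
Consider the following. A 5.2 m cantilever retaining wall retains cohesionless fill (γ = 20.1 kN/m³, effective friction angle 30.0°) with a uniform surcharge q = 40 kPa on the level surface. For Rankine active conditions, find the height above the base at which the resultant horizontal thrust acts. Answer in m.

2.11 m

K_a = 0.3333.
Triangular part P₁ = ½K_aγH² = 90.58 at H/3 = 1.733 m; rectangular part P₂ = K_a q H = 69.33 at H/2 = 2.600 m.
ȳ = (P₁·1.733 + P₂·2.600)/(P₁+P₂) = 2.109 m.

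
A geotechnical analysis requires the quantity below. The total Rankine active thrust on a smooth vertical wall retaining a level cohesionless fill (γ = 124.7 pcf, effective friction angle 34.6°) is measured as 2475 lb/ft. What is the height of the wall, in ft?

K_a = 0.2756. P_a = ½ K_a γ H² ⇒ H = √(2P_a/(K_a γ)).
H = √(2×2475/(0.2756×124.7)) = 12.00 ft.

12.0 ft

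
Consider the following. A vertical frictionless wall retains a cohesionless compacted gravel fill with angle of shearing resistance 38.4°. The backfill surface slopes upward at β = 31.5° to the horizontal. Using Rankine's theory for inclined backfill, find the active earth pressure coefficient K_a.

0.371

K_a = cos β · (cos β − √(cos²β − cos²φ)) / (cos β + √(cos²β − cos²φ)).
cos β = 0.8526, cos φ = 0.7837, √(cos²β − cos²φ) = 0.3359.
K_a = 0.8526 × (0.8526 − 0.3359)/(0.8526 + 0.3359) = 0.3707.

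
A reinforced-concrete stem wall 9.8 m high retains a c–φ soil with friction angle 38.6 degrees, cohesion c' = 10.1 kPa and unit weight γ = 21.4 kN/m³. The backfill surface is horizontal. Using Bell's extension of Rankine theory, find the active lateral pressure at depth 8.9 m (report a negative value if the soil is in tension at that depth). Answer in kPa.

34.4 kPa

K_a = (1 − sin φ)/(1 + sin φ) = 0.2316.
σ_a = K_a γ z − 2c√K_a = 0.2316×21.4×8.9 − 2×10.1×0.4813 = 34.39 kPa.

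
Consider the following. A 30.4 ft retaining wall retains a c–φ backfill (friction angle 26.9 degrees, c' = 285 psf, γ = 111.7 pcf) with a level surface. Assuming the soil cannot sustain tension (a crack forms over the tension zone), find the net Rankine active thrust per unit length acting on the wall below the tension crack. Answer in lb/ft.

10300 lb/ft

K_a = 0.3770; √K_a = 0.6140.
Tension-crack depth z_c = 2c/(γ√K_a) = 2×285/(111.7×0.6140) = 8.311 ft.
σ_a at base = K_a γ H − 2c√K_a = 0.3770×111.7×30.4 − 2×285×0.6140 = 930.2 psf.
P_a = ½ × 930.2 × (H − z_c) = 0.5×930.2×22.09 = 10270 lb/ft.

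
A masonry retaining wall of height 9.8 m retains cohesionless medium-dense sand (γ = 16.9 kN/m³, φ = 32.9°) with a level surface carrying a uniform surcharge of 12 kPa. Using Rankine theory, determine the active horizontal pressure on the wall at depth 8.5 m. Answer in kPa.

46.1 kPa

K_a = (1 − sin φ)/(1 + sin φ) = 0.2960.
σ_v = γz + q = 16.9 × 8.5 + 12 = 155.6 kPa.
σ_h = K_a σ_v = 0.2960 × 155.6 = 46.08 kPa.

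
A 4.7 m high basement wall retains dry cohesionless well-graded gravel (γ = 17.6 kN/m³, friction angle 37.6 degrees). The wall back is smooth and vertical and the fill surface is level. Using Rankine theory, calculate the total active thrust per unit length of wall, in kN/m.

47.1 kN/m

K_a = tan²(45° − φ/2) = 0.2421.
P_a = ½ K_a γ H² = 0.5 × 0.2421 × 17.6 × 4.7² = 47.07 kN/m.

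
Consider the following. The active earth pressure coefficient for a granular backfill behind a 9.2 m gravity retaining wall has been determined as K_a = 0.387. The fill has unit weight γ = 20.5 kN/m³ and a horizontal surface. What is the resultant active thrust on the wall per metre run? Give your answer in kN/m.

336 kN/m

P = ½ K_a γ H² = 0.5 × 0.387 × 20.5 × 9.2² = 335.7 kN/m.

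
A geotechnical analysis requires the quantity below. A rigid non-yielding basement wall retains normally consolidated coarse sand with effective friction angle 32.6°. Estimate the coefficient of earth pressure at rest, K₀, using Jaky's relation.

0.461

K₀ = 1 − sin φ' = 1 − sin 32.6° = 0.4612.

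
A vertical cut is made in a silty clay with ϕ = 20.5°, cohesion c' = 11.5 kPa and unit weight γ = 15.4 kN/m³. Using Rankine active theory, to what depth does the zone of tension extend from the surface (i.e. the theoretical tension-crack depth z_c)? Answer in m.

K_a = tan²(45° − 20.5°/2) = 0.4813; √K_a = 0.6937.
The active pressure is zero where K_a γ z = 2c√K_a, so z_c = 2c/(γ√K_a) = 2×11.5/(15.4×0.6937) = 2.153 m.

2.15 m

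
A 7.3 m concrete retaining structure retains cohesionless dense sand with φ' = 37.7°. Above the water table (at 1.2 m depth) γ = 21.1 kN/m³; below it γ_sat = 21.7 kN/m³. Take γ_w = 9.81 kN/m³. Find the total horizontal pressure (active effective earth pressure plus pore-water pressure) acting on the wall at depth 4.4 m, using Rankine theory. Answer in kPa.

K_a = (1 − sin φ)/(1 + sin φ) = 0.2411.
γ' = 21.7 − 9.81 = 11.89 kN/m³.
Effective vertical stress at 4.4 m: σ'_v = 21.1×1.2 + 11.89×3.20 = 63.37 kPa.
σ'_h = K_a σ'_v = 0.2411 × 63.37 = 15.28 kPa; u = γ_w × 3.20 = 31.39 kPa.
Total σ_h = 15.28 + 31.39 = 46.67 kPa.

46.7 kPa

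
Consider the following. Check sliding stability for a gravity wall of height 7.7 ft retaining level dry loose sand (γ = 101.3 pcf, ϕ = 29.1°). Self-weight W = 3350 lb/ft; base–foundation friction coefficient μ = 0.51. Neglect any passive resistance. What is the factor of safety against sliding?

1.65

K_a = tan²(45° − 29.1°/2) = 0.3456.
P_a = ½K_aγH² = 0.5×0.3456×101.3×7.7² = 1038 lb/ft, acting at H/3 = 2.567 ft above the base.
FS_sliding = μW / P_a = 0.51×3350 / 1038 = 1.646.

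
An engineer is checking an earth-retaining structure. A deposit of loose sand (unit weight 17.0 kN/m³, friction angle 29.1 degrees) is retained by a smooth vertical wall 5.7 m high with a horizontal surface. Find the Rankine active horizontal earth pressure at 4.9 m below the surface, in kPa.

K_a = (1 − sin φ)/(1 + sin φ) = 0.3456.
σ_h = K_a γ z = 0.3456 × 17.0 × 4.9 = 28.79 kPa.

28.8 kPa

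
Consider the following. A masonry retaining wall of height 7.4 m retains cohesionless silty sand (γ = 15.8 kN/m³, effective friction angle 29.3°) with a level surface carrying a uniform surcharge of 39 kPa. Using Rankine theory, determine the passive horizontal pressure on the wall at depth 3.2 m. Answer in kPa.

K_p = (1 + sin φ)/(1 − sin φ) = 2.917.
σ_v = γz + q = 15.8 × 3.2 + 39 = 89.56 kPa.
σ_h = K_p σ_v = 2.917 × 89.56 = 261.2 kPa.

261 kPa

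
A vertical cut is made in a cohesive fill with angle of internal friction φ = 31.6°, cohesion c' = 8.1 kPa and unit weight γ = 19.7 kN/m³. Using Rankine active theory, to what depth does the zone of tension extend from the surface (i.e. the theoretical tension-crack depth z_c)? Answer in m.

K_a = tan²(45° − 31.6°/2) = 0.3123; √K_a = 0.5589.
The active pressure is zero where K_a γ z = 2c√K_a, so z_c = 2c/(γ√K_a) = 2×8.1/(19.7×0.5589) = 1.471 m.

1.47 m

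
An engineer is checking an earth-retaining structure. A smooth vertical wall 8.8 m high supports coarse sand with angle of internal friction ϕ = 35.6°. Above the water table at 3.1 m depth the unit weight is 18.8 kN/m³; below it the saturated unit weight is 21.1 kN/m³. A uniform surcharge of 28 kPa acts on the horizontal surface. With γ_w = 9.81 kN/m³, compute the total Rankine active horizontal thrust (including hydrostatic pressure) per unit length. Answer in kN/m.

K_a = tan²(45° − φ/2) = 0.2641.
γ' = 21.1 − 9.81 = 11.29 kN/m³. h₂ = H − d_w = 5.7 m.
σ'_h: at surface K_a·q = 7.395; at WT K_a(q+γd_w) = 22.79; at base K_a(q+γd_w+γ'h₂) = 39.79 kPa.
P₁ = ½(7.395+22.79)×3.1 = 46.79; P₂ = ½(22.79+39.79)×5.7 = 178.3; P_w = ½γ_w h₂² = 159.4.
Total = 46.79+178.3+159.4 = 384.5 kN/m.

384 kN/m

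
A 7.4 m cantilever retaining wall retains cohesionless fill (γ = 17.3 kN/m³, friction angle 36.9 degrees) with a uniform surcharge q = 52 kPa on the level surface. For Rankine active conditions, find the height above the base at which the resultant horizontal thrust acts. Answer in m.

K_a = 0.2497.
Triangular part P₁ = ½K_aγH² = 118.3 at H/3 = 2.467 m; rectangular part P₂ = K_a q H = 96.07 at H/2 = 3.700 m.
ȳ = (P₁·2.467 + P₂·3.700)/(P₁+P₂) = 3.019 m.

3.02 m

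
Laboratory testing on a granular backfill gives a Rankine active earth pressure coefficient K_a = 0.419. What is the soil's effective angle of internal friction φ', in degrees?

K_a = tan²(45° − φ/2) ⇒ 45° − φ/2 = arctan(√0.419) = 32.92°.
φ = 2(45° − 32.92°) = 24.17°.

24.2°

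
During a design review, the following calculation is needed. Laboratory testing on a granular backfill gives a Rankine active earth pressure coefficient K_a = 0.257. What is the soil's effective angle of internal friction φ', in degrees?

K_a = tan²(45° − φ/2) ⇒ 45° − φ/2 = arctan(√0.257) = 26.88°.
φ = 2(45° − 26.88°) = 36.23°.

36.2°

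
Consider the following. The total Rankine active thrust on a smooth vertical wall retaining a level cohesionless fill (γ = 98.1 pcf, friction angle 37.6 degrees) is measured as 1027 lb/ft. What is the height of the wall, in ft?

9.30 ft

K_a = 0.2421. P_a = ½ K_a γ H² ⇒ H = √(2P_a/(K_a γ)).
H = √(2×1027/(0.2421×98.1)) = 9.299 ft.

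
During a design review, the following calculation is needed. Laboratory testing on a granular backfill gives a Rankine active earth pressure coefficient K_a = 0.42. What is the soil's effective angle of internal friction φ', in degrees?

K_a = tan²(45° − φ/2) ⇒ 45° − φ/2 = arctan(√0.42) = 32.95°.
φ = 2(45° − 32.95°) = 24.11°.

24.1°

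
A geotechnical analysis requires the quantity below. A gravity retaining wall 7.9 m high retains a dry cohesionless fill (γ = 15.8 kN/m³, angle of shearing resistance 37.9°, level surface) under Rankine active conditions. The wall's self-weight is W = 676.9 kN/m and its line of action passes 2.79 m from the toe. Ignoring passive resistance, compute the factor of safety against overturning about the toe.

K_a = tan²(45° − 37.9°/2) = 0.2389.
P_a = ½K_aγH² = 0.5×0.2389×15.8×7.9² = 117.8 kN/m, acting at H/3 = 2.633 m above the base.
Overturning moment M_o = P_a × H/3 = 117.8 × 2.633 = 310.2.
Resisting moment M_r = W × 2.79 = 676.9 × 2.79 = 1889.
FS_overturning = M_r/M_o = 1889/310.2 = 6.088.

6.09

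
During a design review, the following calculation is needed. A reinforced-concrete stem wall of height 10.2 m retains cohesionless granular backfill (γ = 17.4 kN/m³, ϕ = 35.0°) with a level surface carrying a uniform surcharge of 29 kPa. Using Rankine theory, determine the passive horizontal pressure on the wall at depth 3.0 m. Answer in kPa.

300 kPa

K_p = (1 + sin φ)/(1 − sin φ) = 3.690.
σ_v = γz + q = 17.4 × 3.0 + 29 = 81.20 kPa.
σ_h = K_p σ_v = 3.690 × 81.20 = 299.6 kPa.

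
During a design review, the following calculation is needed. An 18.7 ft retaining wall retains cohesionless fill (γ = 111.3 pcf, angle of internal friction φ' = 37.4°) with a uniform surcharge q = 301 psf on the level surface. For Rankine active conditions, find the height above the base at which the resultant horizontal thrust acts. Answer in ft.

6.93 ft

K_a = 0.2443.
Triangular part P₁ = ½K_aγH² = 4753 at H/3 = 6.233 ft; rectangular part P₂ = K_a q H = 1375 at H/2 = 9.350 ft.
ȳ = (P₁·6.233 + P₂·9.350)/(P₁+P₂) = 6.933 ft.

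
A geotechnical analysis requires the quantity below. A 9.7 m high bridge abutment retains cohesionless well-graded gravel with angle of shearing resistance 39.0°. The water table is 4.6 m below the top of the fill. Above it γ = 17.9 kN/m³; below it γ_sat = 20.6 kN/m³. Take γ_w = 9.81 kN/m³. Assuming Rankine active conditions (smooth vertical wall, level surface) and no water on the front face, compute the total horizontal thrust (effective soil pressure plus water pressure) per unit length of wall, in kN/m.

K_a = tan²(45° − φ/2) = 0.2275.
γ' = 20.6 − 9.81 = 10.79 kN/m³. Depth below WT = 5.1 m.
σ'_h at WT = K_a γ d_w = 18.73 kPa; at base = 18.73 + K_a γ' × 5.1 = 31.25 kPa.
P₁ (0–4.6 m) = ½×18.73×4.6 = 43.09. P₂ (4.6–9.7 m) = ½(18.73+31.25)×5.1 = 127.5.
P_w = ½ γ_w h₂² = 0.5×9.81×5.1² = 127.6. Total = 43.09+127.5+127.6 = 298.1 kN/m.

298 kN/m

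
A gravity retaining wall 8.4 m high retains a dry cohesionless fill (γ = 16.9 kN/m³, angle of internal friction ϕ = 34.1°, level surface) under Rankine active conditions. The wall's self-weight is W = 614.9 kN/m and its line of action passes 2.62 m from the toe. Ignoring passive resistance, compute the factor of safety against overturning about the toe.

3.43

K_a = tan²(45° − 34.1°/2) = 0.2815.
P_a = ½K_aγH² = 0.5×0.2815×16.9×8.4² = 167.9 kN/m, acting at H/3 = 2.800 m above the base.
Overturning moment M_o = P_a × H/3 = 167.9 × 2.800 = 470.0.
Resisting moment M_r = W × 2.62 = 614.9 × 2.62 = 1611.
FS_overturning = M_r/M_o = 1611/470.0 = 3.428.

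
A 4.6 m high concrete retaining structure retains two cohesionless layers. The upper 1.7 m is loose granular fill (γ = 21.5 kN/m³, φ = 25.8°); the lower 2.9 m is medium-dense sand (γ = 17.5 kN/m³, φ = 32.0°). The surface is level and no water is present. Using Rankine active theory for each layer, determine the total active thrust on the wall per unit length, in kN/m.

K_a1 = tan²(45°−25.8°/2) = 0.3935; K_a2 = tan²(45°−32.0°/2) = 0.3073.
Layer 1: σ at base = K_a1 γ₁ h₁ = 14.38 kPa; P₁ = ½×14.38×1.7 = 12.23.
Layer 2: σ_v at top = γ₁h₁ = 36.55; σ_h top = K_a2×36.55 = 11.23; σ_h base = K_a2×(36.55+17.5×2.9) = 26.82.
P₂ = ½(11.23+26.82)×2.9 = 55.18. Total P_a = 12.23+55.18 = 67.40 kN/m.

67.4 kN/m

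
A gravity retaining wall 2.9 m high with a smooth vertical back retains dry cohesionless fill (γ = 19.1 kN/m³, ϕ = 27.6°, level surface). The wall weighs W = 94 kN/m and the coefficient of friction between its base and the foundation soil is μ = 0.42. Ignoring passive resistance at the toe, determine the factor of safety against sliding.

K_a = tan²(45° − 27.6°/2) = 0.3668.
P_a = ½K_aγH² = 0.5×0.3668×19.1×2.9² = 29.46 kN/m, acting at H/3 = 0.9667 m above the base.
FS_sliding = μW / P_a = 0.42×94 / 29.46 = 1.340.

1.34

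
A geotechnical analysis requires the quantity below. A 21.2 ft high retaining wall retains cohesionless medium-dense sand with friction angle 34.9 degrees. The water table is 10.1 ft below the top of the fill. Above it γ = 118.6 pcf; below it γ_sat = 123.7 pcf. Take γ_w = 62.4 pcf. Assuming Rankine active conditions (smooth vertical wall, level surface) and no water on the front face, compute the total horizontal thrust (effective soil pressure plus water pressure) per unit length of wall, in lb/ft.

10100 lb/ft

K_a = tan²(45° − φ/2) = 0.2721.
γ' = 123.7 − 62.4 = 61.30 pcf. Depth below WT = 11.1 ft.
σ'_h at WT = K_a γ d_w = 326.0 psf; at base = 326.0 + K_a γ' × 11.1 = 511.2 psf.
P₁ (0–10.1 ft) = ½×326.0×10.1 = 1646. P₂ (10.1–21.2 ft) = ½(326.0+511.2)×11.1 = 4646.
P_w = ½ γ_w h₂² = 0.5×62.4×11.1² = 3844. Total = 1646+4646+3844 = 10140 lb/ft.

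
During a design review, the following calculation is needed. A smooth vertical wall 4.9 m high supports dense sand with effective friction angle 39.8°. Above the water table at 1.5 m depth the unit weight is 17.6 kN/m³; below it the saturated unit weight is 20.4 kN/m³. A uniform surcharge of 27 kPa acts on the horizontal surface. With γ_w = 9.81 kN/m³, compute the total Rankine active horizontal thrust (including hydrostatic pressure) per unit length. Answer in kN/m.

K_a = tan²(45° − φ/2) = 0.2194.
γ' = 20.4 − 9.81 = 10.59 kN/m³. h₂ = H − d_w = 3.4 m.
σ'_h: at surface K_a·q = 5.925; at WT K_a(q+γd_w) = 11.72; at base K_a(q+γd_w+γ'h₂) = 19.62 kPa.
P₁ = ½(5.925+11.72)×1.5 = 13.23; P₂ = ½(11.72+19.62)×3.4 = 53.27; P_w = ½γ_w h₂² = 56.70.
Total = 13.23+53.27+56.70 = 123.2 kN/m.

123 kN/m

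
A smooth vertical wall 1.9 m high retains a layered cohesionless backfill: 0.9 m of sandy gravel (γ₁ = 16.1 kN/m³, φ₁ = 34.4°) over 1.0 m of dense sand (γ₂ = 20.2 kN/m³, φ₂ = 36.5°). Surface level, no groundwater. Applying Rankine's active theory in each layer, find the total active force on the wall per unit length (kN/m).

8.06 kN/m

K_a1 = tan²(45°−34.4°/2) = 0.2780; K_a2 = tan²(45°−36.5°/2) = 0.2541.
Layer 1: σ at base = K_a1 γ₁ h₁ = 4.028 kPa; P₁ = ½×4.028×0.9 = 1.813.
Layer 2: σ_v at top = γ₁h₁ = 14.49; σ_h top = K_a2×14.49 = 3.681; σ_h base = K_a2×(14.49+20.2×1.0) = 8.813.
P₂ = ½(3.681+8.813)×1.0 = 6.247. Total P_a = 1.813+6.247 = 8.060 kN/m.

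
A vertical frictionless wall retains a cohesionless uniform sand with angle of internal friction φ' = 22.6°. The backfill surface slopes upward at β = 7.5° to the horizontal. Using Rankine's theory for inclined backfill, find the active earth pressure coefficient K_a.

0.462

K_a = cos β · (cos β − √(cos²β − cos²φ)) / (cos β + √(cos²β − cos²φ)).
cos β = 0.9914, cos φ = 0.9232, √(cos²β − cos²φ) = 0.3614.
K_a = 0.9914 × (0.9914 − 0.3614)/(0.9914 + 0.3614) = 0.4617.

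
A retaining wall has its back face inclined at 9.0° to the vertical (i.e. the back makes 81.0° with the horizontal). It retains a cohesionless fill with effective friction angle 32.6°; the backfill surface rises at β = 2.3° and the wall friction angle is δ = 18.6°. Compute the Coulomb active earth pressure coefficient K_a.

0.349

K_a = sin²(α+φ) / [sin²α · sin(α−δ) · (1 + √{sin(φ+δ)sin(φ−β) / (sin(α−δ)sin(α+β))})²].
With α = 81.0°, φ = 32.6°, δ = 18.6°, β = 2.3°: K_a = 0.3490.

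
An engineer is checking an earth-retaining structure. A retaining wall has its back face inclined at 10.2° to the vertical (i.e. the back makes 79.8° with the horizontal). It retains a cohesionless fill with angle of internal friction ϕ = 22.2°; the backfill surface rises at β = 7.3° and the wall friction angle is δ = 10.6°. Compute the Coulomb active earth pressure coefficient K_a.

0.550

K_a = sin²(α+φ) / [sin²α · sin(α−δ) · (1 + √{sin(φ+δ)sin(φ−β) / (sin(α−δ)sin(α+β))})²].
With α = 79.8°, φ = 22.2°, δ = 10.6°, β = 7.3°: K_a = 0.5498.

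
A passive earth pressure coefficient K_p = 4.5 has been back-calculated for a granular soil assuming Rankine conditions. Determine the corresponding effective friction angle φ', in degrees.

K_p = (1+sin φ)/(1−sin φ) ⇒ sin φ = (K_p − 1)/(K_p + 1) = 0.6364.
φ = arcsin(0.6364) = 39.52°.

39.5°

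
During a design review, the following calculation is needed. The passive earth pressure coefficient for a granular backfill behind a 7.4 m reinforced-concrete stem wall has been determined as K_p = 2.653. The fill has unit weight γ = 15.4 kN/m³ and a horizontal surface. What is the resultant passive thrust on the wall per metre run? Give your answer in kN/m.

P = ½ K_p γ H² = 0.5 × 2.653 × 15.4 × 7.4² = 1119 kN/m.

1120 kN/m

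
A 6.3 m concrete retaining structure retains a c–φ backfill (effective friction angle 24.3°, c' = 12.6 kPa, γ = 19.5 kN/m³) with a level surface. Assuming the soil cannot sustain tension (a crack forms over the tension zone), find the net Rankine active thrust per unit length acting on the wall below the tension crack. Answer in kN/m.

K_a = 0.4169; √K_a = 0.6457.
Tension-crack depth z_c = 2c/(γ√K_a) = 2×12.6/(19.5×0.6457) = 2.001 m.
σ_a at base = K_a γ H − 2c√K_a = 0.4169×19.5×6.3 − 2×12.6×0.6457 = 34.95 kPa.
P_a = ½ × 34.95 × (H − z_c) = 0.5×34.95×4.299 = 75.11 kN/m.

75.1 kN/m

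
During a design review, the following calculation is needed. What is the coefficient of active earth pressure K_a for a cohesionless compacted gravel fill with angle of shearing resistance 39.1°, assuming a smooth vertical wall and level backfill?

0.226

K_a = tan²(45° − φ/2) = tan²(25.45°) = 0.2265.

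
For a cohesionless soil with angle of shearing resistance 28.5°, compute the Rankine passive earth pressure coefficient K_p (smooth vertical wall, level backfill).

2.83

K_p = (1 + sin φ)/(1 − sin φ) = tan²(45° + 28.5°/2) = 2.825.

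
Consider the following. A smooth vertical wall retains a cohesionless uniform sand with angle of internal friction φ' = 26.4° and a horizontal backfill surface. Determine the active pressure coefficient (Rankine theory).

K_a = tan²(45° − φ/2) = tan²(31.80°) = 0.3844.

0.384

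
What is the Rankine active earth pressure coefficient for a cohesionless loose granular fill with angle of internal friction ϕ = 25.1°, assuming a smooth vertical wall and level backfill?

K_a = (1 − sin φ)/(1 + sin φ) = (1 − sin 25.1°)/(1 + sin 25.1°) = 0.4043.

0.404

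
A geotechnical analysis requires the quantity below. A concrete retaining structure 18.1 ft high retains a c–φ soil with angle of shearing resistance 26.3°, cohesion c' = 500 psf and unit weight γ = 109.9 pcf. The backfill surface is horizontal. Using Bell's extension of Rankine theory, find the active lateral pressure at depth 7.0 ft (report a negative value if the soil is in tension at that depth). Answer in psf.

-324 psf

K_a = (1 − sin φ)/(1 + sin φ) = 0.3859.
σ_a = K_a γ z − 2c√K_a = 0.3859×109.9×7.0 − 2×500×0.6212 = -324.3 psf.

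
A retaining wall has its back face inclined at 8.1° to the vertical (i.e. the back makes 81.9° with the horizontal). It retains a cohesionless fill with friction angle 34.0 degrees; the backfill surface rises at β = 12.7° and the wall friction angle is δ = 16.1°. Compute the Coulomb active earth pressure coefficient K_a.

0.375

K_a = sin²(α+φ) / [sin²α · sin(α−δ) · (1 + √{sin(φ+δ)sin(φ−β) / (sin(α−δ)sin(α+β))})²].
With α = 81.9°, φ = 34.0°, δ = 16.1°, β = 12.7°: K_a = 0.3750.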